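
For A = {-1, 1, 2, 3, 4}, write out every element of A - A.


A - A = {a - a' : a, a' ∈ A}.
Compute a - a' for each ordered pair (a, a'):
a = -1: -1--1=0, -1-1=-2, -1-2=-3, -1-3=-4, -1-4=-5
a = 1: 1--1=2, 1-1=0, 1-2=-1, 1-3=-2, 1-4=-3
a = 2: 2--1=3, 2-1=1, 2-2=0, 2-3=-1, 2-4=-2
a = 3: 3--1=4, 3-1=2, 3-2=1, 3-3=0, 3-4=-1
a = 4: 4--1=5, 4-1=3, 4-2=2, 4-3=1, 4-4=0
Collecting distinct values (and noting 0 appears from a-a):
A - A = {-5, -4, -3, -2, -1, 0, 1, 2, 3, 4, 5}
|A - A| = 11

A - A = {-5, -4, -3, -2, -1, 0, 1, 2, 3, 4, 5}


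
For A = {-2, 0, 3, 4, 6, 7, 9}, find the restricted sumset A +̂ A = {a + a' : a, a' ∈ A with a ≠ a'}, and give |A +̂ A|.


Restricted sumset: A +̂ A = {a + a' : a ∈ A, a' ∈ A, a ≠ a'}.
Equivalently, take A + A and drop any sum 2a that is achievable ONLY as a + a for a ∈ A (i.e. sums representable only with equal summands).
Enumerate pairs (a, a') with a < a' (symmetric, so each unordered pair gives one sum; this covers all a ≠ a'):
  -2 + 0 = -2
  -2 + 3 = 1
  -2 + 4 = 2
  -2 + 6 = 4
  -2 + 7 = 5
  -2 + 9 = 7
  0 + 3 = 3
  0 + 4 = 4
  0 + 6 = 6
  0 + 7 = 7
  0 + 9 = 9
  3 + 4 = 7
  3 + 6 = 9
  3 + 7 = 10
  3 + 9 = 12
  4 + 6 = 10
  4 + 7 = 11
  4 + 9 = 13
  6 + 7 = 13
  6 + 9 = 15
  7 + 9 = 16
Collected distinct sums: {-2, 1, 2, 3, 4, 5, 6, 7, 9, 10, 11, 12, 13, 15, 16}
|A +̂ A| = 15
(Reference bound: |A +̂ A| ≥ 2|A| - 3 for |A| ≥ 2, with |A| = 7 giving ≥ 11.)

|A +̂ A| = 15


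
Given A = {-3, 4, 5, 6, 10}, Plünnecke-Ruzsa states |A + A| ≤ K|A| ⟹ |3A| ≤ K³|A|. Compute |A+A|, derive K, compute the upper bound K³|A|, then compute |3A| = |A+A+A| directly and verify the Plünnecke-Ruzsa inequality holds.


|A| = 5.
Step 1: Compute A + A by enumerating all 25 pairs.
A + A = {-6, 1, 2, 3, 7, 8, 9, 10, 11, 12, 14, 15, 16, 20}, so |A + A| = 14.
Step 2: Doubling constant K = |A + A|/|A| = 14/5 = 14/5 ≈ 2.8000.
Step 3: Plünnecke-Ruzsa gives |3A| ≤ K³·|A| = (2.8000)³ · 5 ≈ 109.7600.
Step 4: Compute 3A = A + A + A directly by enumerating all triples (a,b,c) ∈ A³; |3A| = 26.
Step 5: Check 26 ≤ 109.7600? Yes ✓.

K = 14/5, Plünnecke-Ruzsa bound K³|A| ≈ 109.7600, |3A| = 26, inequality holds.


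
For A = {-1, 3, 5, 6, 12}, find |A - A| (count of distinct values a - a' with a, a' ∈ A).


A - A = {a - a' : a, a' ∈ A}; |A| = 5.
Bounds: 2|A|-1 ≤ |A - A| ≤ |A|² - |A| + 1, i.e. 9 ≤ |A - A| ≤ 21.
Note: 0 ∈ A - A always (from a - a). The set is symmetric: if d ∈ A - A then -d ∈ A - A.
Enumerate nonzero differences d = a - a' with a > a' (then include -d):
Positive differences: {1, 2, 3, 4, 6, 7, 9, 13}
Full difference set: {0} ∪ (positive diffs) ∪ (negative diffs).
|A - A| = 1 + 2·8 = 17 (matches direct enumeration: 17).

|A - A| = 17


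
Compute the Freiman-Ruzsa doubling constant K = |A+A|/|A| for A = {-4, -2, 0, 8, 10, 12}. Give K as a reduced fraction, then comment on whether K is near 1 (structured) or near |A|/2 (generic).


|A| = 6.
Compute A + A by enumerating all 36 pairs.
A + A = {-8, -6, -4, -2, 0, 4, 6, 8, 10, 12, 16, 18, 20, 22, 24}, so |A + A| = 15.
K = |A + A| / |A| = 15/6 = 5/2 ≈ 2.5000.
Reference: AP of size 6 gives K = 11/6 ≈ 1.8333; a fully generic set of size 6 gives K ≈ 3.5000.

|A| = 6, |A + A| = 15, K = 15/6 = 5/2.


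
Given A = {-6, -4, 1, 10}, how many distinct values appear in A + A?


A + A = {a + a' : a, a' ∈ A}; |A| = 4.
General bounds: 2|A| - 1 ≤ |A + A| ≤ |A|(|A|+1)/2, i.e. 7 ≤ |A + A| ≤ 10.
Lower bound 2|A|-1 is attained iff A is an arithmetic progression.
Enumerate sums a + a' for a ≤ a' (symmetric, so this suffices):
a = -6: -6+-6=-12, -6+-4=-10, -6+1=-5, -6+10=4
a = -4: -4+-4=-8, -4+1=-3, -4+10=6
a = 1: 1+1=2, 1+10=11
a = 10: 10+10=20
Distinct sums: {-12, -10, -8, -5, -3, 2, 4, 6, 11, 20}
|A + A| = 10

|A + A| = 10


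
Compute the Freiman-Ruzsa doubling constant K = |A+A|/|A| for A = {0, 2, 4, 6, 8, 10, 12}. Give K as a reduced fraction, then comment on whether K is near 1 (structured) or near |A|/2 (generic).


|A| = 7.
Compute A + A by enumerating all 49 pairs.
A + A = {0, 2, 4, 6, 8, 10, 12, 14, 16, 18, 20, 22, 24}, so |A + A| = 13.
K = |A + A| / |A| = 13/7 (already in lowest terms) ≈ 1.8571.
Reference: AP of size 7 gives K = 13/7 ≈ 1.8571; a fully generic set of size 7 gives K ≈ 4.0000.

|A| = 7, |A + A| = 13, K = 13/7.


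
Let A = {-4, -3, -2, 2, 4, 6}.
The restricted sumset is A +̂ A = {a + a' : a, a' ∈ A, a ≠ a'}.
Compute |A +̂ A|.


Restricted sumset: A +̂ A = {a + a' : a ∈ A, a' ∈ A, a ≠ a'}.
Equivalently, take A + A and drop any sum 2a that is achievable ONLY as a + a for a ∈ A (i.e. sums representable only with equal summands).
Enumerate pairs (a, a') with a < a' (symmetric, so each unordered pair gives one sum; this covers all a ≠ a'):
  -4 + -3 = -7
  -4 + -2 = -6
  -4 + 2 = -2
  -4 + 4 = 0
  -4 + 6 = 2
  -3 + -2 = -5
  -3 + 2 = -1
  -3 + 4 = 1
  -3 + 6 = 3
  -2 + 2 = 0
  -2 + 4 = 2
  -2 + 6 = 4
  2 + 4 = 6
  2 + 6 = 8
  4 + 6 = 10
Collected distinct sums: {-7, -6, -5, -2, -1, 0, 1, 2, 3, 4, 6, 8, 10}
|A +̂ A| = 13
(Reference bound: |A +̂ A| ≥ 2|A| - 3 for |A| ≥ 2, with |A| = 6 giving ≥ 9.)

|A +̂ A| = 13


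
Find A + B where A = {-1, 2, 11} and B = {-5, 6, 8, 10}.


A + B = {a + b : a ∈ A, b ∈ B}.
Enumerate all |A|·|B| = 3·4 = 12 pairs (a, b) and collect distinct sums.
a = -1: -1+-5=-6, -1+6=5, -1+8=7, -1+10=9
a = 2: 2+-5=-3, 2+6=8, 2+8=10, 2+10=12
a = 11: 11+-5=6, 11+6=17, 11+8=19, 11+10=21
Collecting distinct sums: A + B = {-6, -3, 5, 6, 7, 8, 9, 10, 12, 17, 19, 21}
|A + B| = 12

A + B = {-6, -3, 5, 6, 7, 8, 9, 10, 12, 17, 19, 21}


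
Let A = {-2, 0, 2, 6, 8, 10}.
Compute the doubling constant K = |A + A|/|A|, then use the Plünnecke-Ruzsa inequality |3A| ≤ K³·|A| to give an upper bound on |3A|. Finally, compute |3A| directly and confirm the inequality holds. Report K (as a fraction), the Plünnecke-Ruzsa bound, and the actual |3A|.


|A| = 6.
Step 1: Compute A + A by enumerating all 36 pairs.
A + A = {-4, -2, 0, 2, 4, 6, 8, 10, 12, 14, 16, 18, 20}, so |A + A| = 13.
Step 2: Doubling constant K = |A + A|/|A| = 13/6 = 13/6 ≈ 2.1667.
Step 3: Plünnecke-Ruzsa gives |3A| ≤ K³·|A| = (2.1667)³ · 6 ≈ 61.0278.
Step 4: Compute 3A = A + A + A directly by enumerating all triples (a,b,c) ∈ A³; |3A| = 19.
Step 5: Check 19 ≤ 61.0278? Yes ✓.

K = 13/6, Plünnecke-Ruzsa bound K³|A| ≈ 61.0278, |3A| = 19, inequality holds.


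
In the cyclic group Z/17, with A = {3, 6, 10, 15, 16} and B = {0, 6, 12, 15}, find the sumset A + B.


Work in Z/17Z: reduce every sum a + b modulo 17.
Enumerate all 20 pairs:
a = 3: 3+0=3, 3+6=9, 3+12=15, 3+15=1
a = 6: 6+0=6, 6+6=12, 6+12=1, 6+15=4
a = 10: 10+0=10, 10+6=16, 10+12=5, 10+15=8
a = 15: 15+0=15, 15+6=4, 15+12=10, 15+15=13
a = 16: 16+0=16, 16+6=5, 16+12=11, 16+15=14
Distinct residues collected: {1, 3, 4, 5, 6, 8, 9, 10, 11, 12, 13, 14, 15, 16}
|A + B| = 14 (out of 17 total residues).

A + B = {1, 3, 4, 5, 6, 8, 9, 10, 11, 12, 13, 14, 15, 16}


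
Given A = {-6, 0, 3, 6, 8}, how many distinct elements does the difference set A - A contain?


A - A = {a - a' : a, a' ∈ A}; |A| = 5.
Bounds: 2|A|-1 ≤ |A - A| ≤ |A|² - |A| + 1, i.e. 9 ≤ |A - A| ≤ 21.
Note: 0 ∈ A - A always (from a - a). The set is symmetric: if d ∈ A - A then -d ∈ A - A.
Enumerate nonzero differences d = a - a' with a > a' (then include -d):
Positive differences: {2, 3, 5, 6, 8, 9, 12, 14}
Full difference set: {0} ∪ (positive diffs) ∪ (negative diffs).
|A - A| = 1 + 2·8 = 17 (matches direct enumeration: 17).

|A - A| = 17


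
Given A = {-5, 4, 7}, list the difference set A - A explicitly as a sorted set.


A - A = {a - a' : a, a' ∈ A}.
Compute a - a' for each ordered pair (a, a'):
a = -5: -5--5=0, -5-4=-9, -5-7=-12
a = 4: 4--5=9, 4-4=0, 4-7=-3
a = 7: 7--5=12, 7-4=3, 7-7=0
Collecting distinct values (and noting 0 appears from a-a):
A - A = {-12, -9, -3, 0, 3, 9, 12}
|A - A| = 7

A - A = {-12, -9, -3, 0, 3, 9, 12}


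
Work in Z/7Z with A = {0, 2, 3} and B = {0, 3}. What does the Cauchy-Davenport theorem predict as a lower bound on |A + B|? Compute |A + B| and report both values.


Cauchy-Davenport: |A + B| ≥ min(p, |A| + |B| - 1) for A, B nonempty in Z/pZ.
|A| = 3, |B| = 2, p = 7.
CD lower bound = min(7, 3 + 2 - 1) = min(7, 4) = 4.
Compute A + B mod 7 directly:
a = 0: 0+0=0, 0+3=3
a = 2: 2+0=2, 2+3=5
a = 3: 3+0=3, 3+3=6
A + B = {0, 2, 3, 5, 6}, so |A + B| = 5.
Verify: 5 ≥ 4? Yes ✓.

CD lower bound = 4, actual |A + B| = 5.


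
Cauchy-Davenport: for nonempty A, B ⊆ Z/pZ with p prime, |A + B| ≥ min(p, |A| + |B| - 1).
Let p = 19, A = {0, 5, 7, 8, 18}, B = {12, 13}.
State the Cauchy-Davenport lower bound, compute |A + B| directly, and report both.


Cauchy-Davenport: |A + B| ≥ min(p, |A| + |B| - 1) for A, B nonempty in Z/pZ.
|A| = 5, |B| = 2, p = 19.
CD lower bound = min(19, 5 + 2 - 1) = min(19, 6) = 6.
Compute A + B mod 19 directly:
a = 0: 0+12=12, 0+13=13
a = 5: 5+12=17, 5+13=18
a = 7: 7+12=0, 7+13=1
a = 8: 8+12=1, 8+13=2
a = 18: 18+12=11, 18+13=12
A + B = {0, 1, 2, 11, 12, 13, 17, 18}, so |A + B| = 8.
Verify: 8 ≥ 6? Yes ✓.

CD lower bound = 6, actual |A + B| = 8.


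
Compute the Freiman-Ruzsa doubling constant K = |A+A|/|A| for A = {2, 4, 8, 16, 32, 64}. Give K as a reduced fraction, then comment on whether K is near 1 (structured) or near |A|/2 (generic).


|A| = 6.
Compute A + A by enumerating all 36 pairs.
A + A = {4, 6, 8, 10, 12, 16, 18, 20, 24, 32, 34, 36, 40, 48, 64, 66, 68, 72, 80, 96, 128}, so |A + A| = 21.
K = |A + A| / |A| = 21/6 = 7/2 ≈ 3.5000.
Reference: AP of size 6 gives K = 11/6 ≈ 1.8333; a fully generic set of size 6 gives K ≈ 3.5000.

|A| = 6, |A + A| = 21, K = 21/6 = 7/2.


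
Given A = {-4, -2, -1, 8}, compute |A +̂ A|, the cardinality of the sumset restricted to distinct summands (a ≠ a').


Restricted sumset: A +̂ A = {a + a' : a ∈ A, a' ∈ A, a ≠ a'}.
Equivalently, take A + A and drop any sum 2a that is achievable ONLY as a + a for a ∈ A (i.e. sums representable only with equal summands).
Enumerate pairs (a, a') with a < a' (symmetric, so each unordered pair gives one sum; this covers all a ≠ a'):
  -4 + -2 = -6
  -4 + -1 = -5
  -4 + 8 = 4
  -2 + -1 = -3
  -2 + 8 = 6
  -1 + 8 = 7
Collected distinct sums: {-6, -5, -3, 4, 6, 7}
|A +̂ A| = 6
(Reference bound: |A +̂ A| ≥ 2|A| - 3 for |A| ≥ 2, with |A| = 4 giving ≥ 5.)

|A +̂ A| = 6


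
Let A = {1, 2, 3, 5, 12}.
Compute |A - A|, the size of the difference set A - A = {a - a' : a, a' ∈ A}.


A - A = {a - a' : a, a' ∈ A}; |A| = 5.
Bounds: 2|A|-1 ≤ |A - A| ≤ |A|² - |A| + 1, i.e. 9 ≤ |A - A| ≤ 21.
Note: 0 ∈ A - A always (from a - a). The set is symmetric: if d ∈ A - A then -d ∈ A - A.
Enumerate nonzero differences d = a - a' with a > a' (then include -d):
Positive differences: {1, 2, 3, 4, 7, 9, 10, 11}
Full difference set: {0} ∪ (positive diffs) ∪ (negative diffs).
|A - A| = 1 + 2·8 = 17 (matches direct enumeration: 17).

|A - A| = 17


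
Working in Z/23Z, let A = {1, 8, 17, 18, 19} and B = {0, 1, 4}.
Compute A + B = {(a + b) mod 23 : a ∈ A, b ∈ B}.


Work in Z/23Z: reduce every sum a + b modulo 23.
Enumerate all 15 pairs:
a = 1: 1+0=1, 1+1=2, 1+4=5
a = 8: 8+0=8, 8+1=9, 8+4=12
a = 17: 17+0=17, 17+1=18, 17+4=21
a = 18: 18+0=18, 18+1=19, 18+4=22
a = 19: 19+0=19, 19+1=20, 19+4=0
Distinct residues collected: {0, 1, 2, 5, 8, 9, 12, 17, 18, 19, 20, 21, 22}
|A + B| = 13 (out of 23 total residues).

A + B = {0, 1, 2, 5, 8, 9, 12, 17, 18, 19, 20, 21, 22}


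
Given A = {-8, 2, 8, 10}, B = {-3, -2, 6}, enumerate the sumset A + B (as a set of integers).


A + B = {a + b : a ∈ A, b ∈ B}.
Enumerate all |A|·|B| = 4·3 = 12 pairs (a, b) and collect distinct sums.
a = -8: -8+-3=-11, -8+-2=-10, -8+6=-2
a = 2: 2+-3=-1, 2+-2=0, 2+6=8
a = 8: 8+-3=5, 8+-2=6, 8+6=14
a = 10: 10+-3=7, 10+-2=8, 10+6=16
Collecting distinct sums: A + B = {-11, -10, -2, -1, 0, 5, 6, 7, 8, 14, 16}
|A + B| = 11

A + B = {-11, -10, -2, -1, 0, 5, 6, 7, 8, 14, 16}


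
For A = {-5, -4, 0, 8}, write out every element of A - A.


A - A = {a - a' : a, a' ∈ A}.
Compute a - a' for each ordered pair (a, a'):
a = -5: -5--5=0, -5--4=-1, -5-0=-5, -5-8=-13
a = -4: -4--5=1, -4--4=0, -4-0=-4, -4-8=-12
a = 0: 0--5=5, 0--4=4, 0-0=0, 0-8=-8
a = 8: 8--5=13, 8--4=12, 8-0=8, 8-8=0
Collecting distinct values (and noting 0 appears from a-a):
A - A = {-13, -12, -8, -5, -4, -1, 0, 1, 4, 5, 8, 12, 13}
|A - A| = 13

A - A = {-13, -12, -8, -5, -4, -1, 0, 1, 4, 5, 8, 12, 13}


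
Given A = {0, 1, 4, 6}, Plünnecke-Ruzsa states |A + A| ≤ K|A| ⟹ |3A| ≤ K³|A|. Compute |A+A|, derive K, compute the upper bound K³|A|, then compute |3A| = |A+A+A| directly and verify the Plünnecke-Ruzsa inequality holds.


|A| = 4.
Step 1: Compute A + A by enumerating all 16 pairs.
A + A = {0, 1, 2, 4, 5, 6, 7, 8, 10, 12}, so |A + A| = 10.
Step 2: Doubling constant K = |A + A|/|A| = 10/4 = 10/4 ≈ 2.5000.
Step 3: Plünnecke-Ruzsa gives |3A| ≤ K³·|A| = (2.5000)³ · 4 ≈ 62.5000.
Step 4: Compute 3A = A + A + A directly by enumerating all triples (a,b,c) ∈ A³; |3A| = 17.
Step 5: Check 17 ≤ 62.5000? Yes ✓.

K = 10/4, Plünnecke-Ruzsa bound K³|A| ≈ 62.5000, |3A| = 17, inequality holds.


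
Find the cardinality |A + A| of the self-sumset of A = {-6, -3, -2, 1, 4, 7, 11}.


A + A = {a + a' : a, a' ∈ A}; |A| = 7.
General bounds: 2|A| - 1 ≤ |A + A| ≤ |A|(|A|+1)/2, i.e. 13 ≤ |A + A| ≤ 28.
Lower bound 2|A|-1 is attained iff A is an arithmetic progression.
Enumerate sums a + a' for a ≤ a' (symmetric, so this suffices):
a = -6: -6+-6=-12, -6+-3=-9, -6+-2=-8, -6+1=-5, -6+4=-2, -6+7=1, -6+11=5
a = -3: -3+-3=-6, -3+-2=-5, -3+1=-2, -3+4=1, -3+7=4, -3+11=8
a = -2: -2+-2=-4, -2+1=-1, -2+4=2, -2+7=5, -2+11=9
a = 1: 1+1=2, 1+4=5, 1+7=8, 1+11=12
a = 4: 4+4=8, 4+7=11, 4+11=15
a = 7: 7+7=14, 7+11=18
a = 11: 11+11=22
Distinct sums: {-12, -9, -8, -6, -5, -4, -2, -1, 1, 2, 4, 5, 8, 9, 11, 12, 14, 15, 18, 22}
|A + A| = 20

|A + A| = 20


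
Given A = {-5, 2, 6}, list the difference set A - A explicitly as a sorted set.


A - A = {a - a' : a, a' ∈ A}.
Compute a - a' for each ordered pair (a, a'):
a = -5: -5--5=0, -5-2=-7, -5-6=-11
a = 2: 2--5=7, 2-2=0, 2-6=-4
a = 6: 6--5=11, 6-2=4, 6-6=0
Collecting distinct values (and noting 0 appears from a-a):
A - A = {-11, -7, -4, 0, 4, 7, 11}
|A - A| = 7

A - A = {-11, -7, -4, 0, 4, 7, 11}


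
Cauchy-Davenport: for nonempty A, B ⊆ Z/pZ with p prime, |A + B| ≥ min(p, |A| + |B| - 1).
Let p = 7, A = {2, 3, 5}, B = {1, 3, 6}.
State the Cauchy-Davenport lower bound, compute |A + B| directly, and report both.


Cauchy-Davenport: |A + B| ≥ min(p, |A| + |B| - 1) for A, B nonempty in Z/pZ.
|A| = 3, |B| = 3, p = 7.
CD lower bound = min(7, 3 + 3 - 1) = min(7, 5) = 5.
Compute A + B mod 7 directly:
a = 2: 2+1=3, 2+3=5, 2+6=1
a = 3: 3+1=4, 3+3=6, 3+6=2
a = 5: 5+1=6, 5+3=1, 5+6=4
A + B = {1, 2, 3, 4, 5, 6}, so |A + B| = 6.
Verify: 6 ≥ 5? Yes ✓.

CD lower bound = 5, actual |A + B| = 6.


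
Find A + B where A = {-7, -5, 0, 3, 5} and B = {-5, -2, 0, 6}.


A + B = {a + b : a ∈ A, b ∈ B}.
Enumerate all |A|·|B| = 5·4 = 20 pairs (a, b) and collect distinct sums.
a = -7: -7+-5=-12, -7+-2=-9, -7+0=-7, -7+6=-1
a = -5: -5+-5=-10, -5+-2=-7, -5+0=-5, -5+6=1
a = 0: 0+-5=-5, 0+-2=-2, 0+0=0, 0+6=6
a = 3: 3+-5=-2, 3+-2=1, 3+0=3, 3+6=9
a = 5: 5+-5=0, 5+-2=3, 5+0=5, 5+6=11
Collecting distinct sums: A + B = {-12, -10, -9, -7, -5, -2, -1, 0, 1, 3, 5, 6, 9, 11}
|A + B| = 14

A + B = {-12, -10, -9, -7, -5, -2, -1, 0, 1, 3, 5, 6, 9, 11}


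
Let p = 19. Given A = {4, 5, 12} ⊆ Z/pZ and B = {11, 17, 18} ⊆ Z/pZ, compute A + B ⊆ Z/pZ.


Work in Z/19Z: reduce every sum a + b modulo 19.
Enumerate all 9 pairs:
a = 4: 4+11=15, 4+17=2, 4+18=3
a = 5: 5+11=16, 5+17=3, 5+18=4
a = 12: 12+11=4, 12+17=10, 12+18=11
Distinct residues collected: {2, 3, 4, 10, 11, 15, 16}
|A + B| = 7 (out of 19 total residues).

A + B = {2, 3, 4, 10, 11, 15, 16}


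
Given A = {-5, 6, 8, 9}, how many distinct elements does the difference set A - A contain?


A - A = {a - a' : a, a' ∈ A}; |A| = 4.
Bounds: 2|A|-1 ≤ |A - A| ≤ |A|² - |A| + 1, i.e. 7 ≤ |A - A| ≤ 13.
Note: 0 ∈ A - A always (from a - a). The set is symmetric: if d ∈ A - A then -d ∈ A - A.
Enumerate nonzero differences d = a - a' with a > a' (then include -d):
Positive differences: {1, 2, 3, 11, 13, 14}
Full difference set: {0} ∪ (positive diffs) ∪ (negative diffs).
|A - A| = 1 + 2·6 = 13 (matches direct enumeration: 13).

|A - A| = 13


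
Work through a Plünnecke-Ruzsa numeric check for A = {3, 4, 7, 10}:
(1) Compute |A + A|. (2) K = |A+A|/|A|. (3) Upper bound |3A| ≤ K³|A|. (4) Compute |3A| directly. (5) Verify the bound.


|A| = 4.
Step 1: Compute A + A by enumerating all 16 pairs.
A + A = {6, 7, 8, 10, 11, 13, 14, 17, 20}, so |A + A| = 9.
Step 2: Doubling constant K = |A + A|/|A| = 9/4 = 9/4 ≈ 2.2500.
Step 3: Plünnecke-Ruzsa gives |3A| ≤ K³·|A| = (2.2500)³ · 4 ≈ 45.5625.
Step 4: Compute 3A = A + A + A directly by enumerating all triples (a,b,c) ∈ A³; |3A| = 16.
Step 5: Check 16 ≤ 45.5625? Yes ✓.

K = 9/4, Plünnecke-Ruzsa bound K³|A| ≈ 45.5625, |3A| = 16, inequality holds.


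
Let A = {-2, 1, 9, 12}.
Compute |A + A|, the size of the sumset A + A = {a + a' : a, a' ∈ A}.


A + A = {a + a' : a, a' ∈ A}; |A| = 4.
General bounds: 2|A| - 1 ≤ |A + A| ≤ |A|(|A|+1)/2, i.e. 7 ≤ |A + A| ≤ 10.
Lower bound 2|A|-1 is attained iff A is an arithmetic progression.
Enumerate sums a + a' for a ≤ a' (symmetric, so this suffices):
a = -2: -2+-2=-4, -2+1=-1, -2+9=7, -2+12=10
a = 1: 1+1=2, 1+9=10, 1+12=13
a = 9: 9+9=18, 9+12=21
a = 12: 12+12=24
Distinct sums: {-4, -1, 2, 7, 10, 13, 18, 21, 24}
|A + A| = 9

|A + A| = 9


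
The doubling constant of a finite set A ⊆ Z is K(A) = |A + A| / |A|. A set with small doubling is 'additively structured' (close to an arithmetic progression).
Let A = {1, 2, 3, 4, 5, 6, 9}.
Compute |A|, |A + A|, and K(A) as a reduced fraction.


|A| = 7.
Compute A + A by enumerating all 49 pairs.
A + A = {2, 3, 4, 5, 6, 7, 8, 9, 10, 11, 12, 13, 14, 15, 18}, so |A + A| = 15.
K = |A + A| / |A| = 15/7 (already in lowest terms) ≈ 2.1429.
Reference: AP of size 7 gives K = 13/7 ≈ 1.8571; a fully generic set of size 7 gives K ≈ 4.0000.

|A| = 7, |A + A| = 15, K = 15/7.


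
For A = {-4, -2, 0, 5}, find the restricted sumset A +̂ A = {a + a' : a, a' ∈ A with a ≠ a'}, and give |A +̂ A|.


Restricted sumset: A +̂ A = {a + a' : a ∈ A, a' ∈ A, a ≠ a'}.
Equivalently, take A + A and drop any sum 2a that is achievable ONLY as a + a for a ∈ A (i.e. sums representable only with equal summands).
Enumerate pairs (a, a') with a < a' (symmetric, so each unordered pair gives one sum; this covers all a ≠ a'):
  -4 + -2 = -6
  -4 + 0 = -4
  -4 + 5 = 1
  -2 + 0 = -2
  -2 + 5 = 3
  0 + 5 = 5
Collected distinct sums: {-6, -4, -2, 1, 3, 5}
|A +̂ A| = 6
(Reference bound: |A +̂ A| ≥ 2|A| - 3 for |A| ≥ 2, with |A| = 4 giving ≥ 5.)

|A +̂ A| = 6


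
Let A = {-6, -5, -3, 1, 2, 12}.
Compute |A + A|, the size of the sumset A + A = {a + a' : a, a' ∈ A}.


A + A = {a + a' : a, a' ∈ A}; |A| = 6.
General bounds: 2|A| - 1 ≤ |A + A| ≤ |A|(|A|+1)/2, i.e. 11 ≤ |A + A| ≤ 21.
Lower bound 2|A|-1 is attained iff A is an arithmetic progression.
Enumerate sums a + a' for a ≤ a' (symmetric, so this suffices):
a = -6: -6+-6=-12, -6+-5=-11, -6+-3=-9, -6+1=-5, -6+2=-4, -6+12=6
a = -5: -5+-5=-10, -5+-3=-8, -5+1=-4, -5+2=-3, -5+12=7
a = -3: -3+-3=-6, -3+1=-2, -3+2=-1, -3+12=9
a = 1: 1+1=2, 1+2=3, 1+12=13
a = 2: 2+2=4, 2+12=14
a = 12: 12+12=24
Distinct sums: {-12, -11, -10, -9, -8, -6, -5, -4, -3, -2, -1, 2, 3, 4, 6, 7, 9, 13, 14, 24}
|A + A| = 20

|A + A| = 20


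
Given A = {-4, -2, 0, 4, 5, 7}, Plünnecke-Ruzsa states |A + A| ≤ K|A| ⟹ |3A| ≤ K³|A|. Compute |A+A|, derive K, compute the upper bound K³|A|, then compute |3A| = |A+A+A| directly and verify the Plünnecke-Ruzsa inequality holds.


|A| = 6.
Step 1: Compute A + A by enumerating all 36 pairs.
A + A = {-8, -6, -4, -2, 0, 1, 2, 3, 4, 5, 7, 8, 9, 10, 11, 12, 14}, so |A + A| = 17.
Step 2: Doubling constant K = |A + A|/|A| = 17/6 = 17/6 ≈ 2.8333.
Step 3: Plünnecke-Ruzsa gives |3A| ≤ K³·|A| = (2.8333)³ · 6 ≈ 136.4722.
Step 4: Compute 3A = A + A + A directly by enumerating all triples (a,b,c) ∈ A³; |3A| = 29.
Step 5: Check 29 ≤ 136.4722? Yes ✓.

K = 17/6, Plünnecke-Ruzsa bound K³|A| ≈ 136.4722, |3A| = 29, inequality holds.


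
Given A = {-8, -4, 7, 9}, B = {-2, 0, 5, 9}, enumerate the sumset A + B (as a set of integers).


A + B = {a + b : a ∈ A, b ∈ B}.
Enumerate all |A|·|B| = 4·4 = 16 pairs (a, b) and collect distinct sums.
a = -8: -8+-2=-10, -8+0=-8, -8+5=-3, -8+9=1
a = -4: -4+-2=-6, -4+0=-4, -4+5=1, -4+9=5
a = 7: 7+-2=5, 7+0=7, 7+5=12, 7+9=16
a = 9: 9+-2=7, 9+0=9, 9+5=14, 9+9=18
Collecting distinct sums: A + B = {-10, -8, -6, -4, -3, 1, 5, 7, 9, 12, 14, 16, 18}
|A + B| = 13

A + B = {-10, -8, -6, -4, -3, 1, 5, 7, 9, 12, 14, 16, 18}


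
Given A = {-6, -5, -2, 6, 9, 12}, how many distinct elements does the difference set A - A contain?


A - A = {a - a' : a, a' ∈ A}; |A| = 6.
Bounds: 2|A|-1 ≤ |A - A| ≤ |A|² - |A| + 1, i.e. 11 ≤ |A - A| ≤ 31.
Note: 0 ∈ A - A always (from a - a). The set is symmetric: if d ∈ A - A then -d ∈ A - A.
Enumerate nonzero differences d = a - a' with a > a' (then include -d):
Positive differences: {1, 3, 4, 6, 8, 11, 12, 14, 15, 17, 18}
Full difference set: {0} ∪ (positive diffs) ∪ (negative diffs).
|A - A| = 1 + 2·11 = 23 (matches direct enumeration: 23).

|A - A| = 23


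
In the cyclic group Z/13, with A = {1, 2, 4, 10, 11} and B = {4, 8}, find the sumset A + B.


Work in Z/13Z: reduce every sum a + b modulo 13.
Enumerate all 10 pairs:
a = 1: 1+4=5, 1+8=9
a = 2: 2+4=6, 2+8=10
a = 4: 4+4=8, 4+8=12
a = 10: 10+4=1, 10+8=5
a = 11: 11+4=2, 11+8=6
Distinct residues collected: {1, 2, 5, 6, 8, 9, 10, 12}
|A + B| = 8 (out of 13 total residues).

A + B = {1, 2, 5, 6, 8, 9, 10, 12}


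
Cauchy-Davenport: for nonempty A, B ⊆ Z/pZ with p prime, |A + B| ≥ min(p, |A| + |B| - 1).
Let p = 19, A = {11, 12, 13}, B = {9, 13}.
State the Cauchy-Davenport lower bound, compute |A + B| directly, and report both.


Cauchy-Davenport: |A + B| ≥ min(p, |A| + |B| - 1) for A, B nonempty in Z/pZ.
|A| = 3, |B| = 2, p = 19.
CD lower bound = min(19, 3 + 2 - 1) = min(19, 4) = 4.
Compute A + B mod 19 directly:
a = 11: 11+9=1, 11+13=5
a = 12: 12+9=2, 12+13=6
a = 13: 13+9=3, 13+13=7
A + B = {1, 2, 3, 5, 6, 7}, so |A + B| = 6.
Verify: 6 ≥ 4? Yes ✓.

CD lower bound = 4, actual |A + B| = 6.


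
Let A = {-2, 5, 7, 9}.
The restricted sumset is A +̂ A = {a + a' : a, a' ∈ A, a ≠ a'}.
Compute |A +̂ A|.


Restricted sumset: A +̂ A = {a + a' : a ∈ A, a' ∈ A, a ≠ a'}.
Equivalently, take A + A and drop any sum 2a that is achievable ONLY as a + a for a ∈ A (i.e. sums representable only with equal summands).
Enumerate pairs (a, a') with a < a' (symmetric, so each unordered pair gives one sum; this covers all a ≠ a'):
  -2 + 5 = 3
  -2 + 7 = 5
  -2 + 9 = 7
  5 + 7 = 12
  5 + 9 = 14
  7 + 9 = 16
Collected distinct sums: {3, 5, 7, 12, 14, 16}
|A +̂ A| = 6
(Reference bound: |A +̂ A| ≥ 2|A| - 3 for |A| ≥ 2, with |A| = 4 giving ≥ 5.)

|A +̂ A| = 6


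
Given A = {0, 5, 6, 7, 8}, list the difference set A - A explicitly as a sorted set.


A - A = {a - a' : a, a' ∈ A}.
Compute a - a' for each ordered pair (a, a'):
a = 0: 0-0=0, 0-5=-5, 0-6=-6, 0-7=-7, 0-8=-8
a = 5: 5-0=5, 5-5=0, 5-6=-1, 5-7=-2, 5-8=-3
a = 6: 6-0=6, 6-5=1, 6-6=0, 6-7=-1, 6-8=-2
a = 7: 7-0=7, 7-5=2, 7-6=1, 7-7=0, 7-8=-1
a = 8: 8-0=8, 8-5=3, 8-6=2, 8-7=1, 8-8=0
Collecting distinct values (and noting 0 appears from a-a):
A - A = {-8, -7, -6, -5, -3, -2, -1, 0, 1, 2, 3, 5, 6, 7, 8}
|A - A| = 15

A - A = {-8, -7, -6, -5, -3, -2, -1, 0, 1, 2, 3, 5, 6, 7, 8}


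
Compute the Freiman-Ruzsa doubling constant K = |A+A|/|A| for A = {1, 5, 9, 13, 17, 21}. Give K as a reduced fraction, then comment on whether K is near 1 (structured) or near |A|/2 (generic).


|A| = 6.
Compute A + A by enumerating all 36 pairs.
A + A = {2, 6, 10, 14, 18, 22, 26, 30, 34, 38, 42}, so |A + A| = 11.
K = |A + A| / |A| = 11/6 (already in lowest terms) ≈ 1.8333.
Reference: AP of size 6 gives K = 11/6 ≈ 1.8333; a fully generic set of size 6 gives K ≈ 3.5000.

|A| = 6, |A + A| = 11, K = 11/6.


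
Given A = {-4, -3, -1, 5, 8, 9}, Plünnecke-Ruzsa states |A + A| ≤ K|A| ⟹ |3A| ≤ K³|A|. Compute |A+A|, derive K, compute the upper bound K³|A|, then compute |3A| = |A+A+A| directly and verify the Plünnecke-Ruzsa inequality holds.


|A| = 6.
Step 1: Compute A + A by enumerating all 36 pairs.
A + A = {-8, -7, -6, -5, -4, -2, 1, 2, 4, 5, 6, 7, 8, 10, 13, 14, 16, 17, 18}, so |A + A| = 19.
Step 2: Doubling constant K = |A + A|/|A| = 19/6 = 19/6 ≈ 3.1667.
Step 3: Plünnecke-Ruzsa gives |3A| ≤ K³·|A| = (3.1667)³ · 6 ≈ 190.5278.
Step 4: Compute 3A = A + A + A directly by enumerating all triples (a,b,c) ∈ A³; |3A| = 37.
Step 5: Check 37 ≤ 190.5278? Yes ✓.

K = 19/6, Plünnecke-Ruzsa bound K³|A| ≈ 190.5278, |3A| = 37, inequality holds.


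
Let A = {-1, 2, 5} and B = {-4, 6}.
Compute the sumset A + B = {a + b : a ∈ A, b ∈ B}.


A + B = {a + b : a ∈ A, b ∈ B}.
Enumerate all |A|·|B| = 3·2 = 6 pairs (a, b) and collect distinct sums.
a = -1: -1+-4=-5, -1+6=5
a = 2: 2+-4=-2, 2+6=8
a = 5: 5+-4=1, 5+6=11
Collecting distinct sums: A + B = {-5, -2, 1, 5, 8, 11}
|A + B| = 6

A + B = {-5, -2, 1, 5, 8, 11}


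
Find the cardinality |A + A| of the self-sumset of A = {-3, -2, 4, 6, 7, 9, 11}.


A + A = {a + a' : a, a' ∈ A}; |A| = 7.
General bounds: 2|A| - 1 ≤ |A + A| ≤ |A|(|A|+1)/2, i.e. 13 ≤ |A + A| ≤ 28.
Lower bound 2|A|-1 is attained iff A is an arithmetic progression.
Enumerate sums a + a' for a ≤ a' (symmetric, so this suffices):
a = -3: -3+-3=-6, -3+-2=-5, -3+4=1, -3+6=3, -3+7=4, -3+9=6, -3+11=8
a = -2: -2+-2=-4, -2+4=2, -2+6=4, -2+7=5, -2+9=7, -2+11=9
a = 4: 4+4=8, 4+6=10, 4+7=11, 4+9=13, 4+11=15
a = 6: 6+6=12, 6+7=13, 6+9=15, 6+11=17
a = 7: 7+7=14, 7+9=16, 7+11=18
a = 9: 9+9=18, 9+11=20
a = 11: 11+11=22
Distinct sums: {-6, -5, -4, 1, 2, 3, 4, 5, 6, 7, 8, 9, 10, 11, 12, 13, 14, 15, 16, 17, 18, 20, 22}
|A + A| = 23

|A + A| = 23


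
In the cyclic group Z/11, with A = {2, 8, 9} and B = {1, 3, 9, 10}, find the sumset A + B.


Work in Z/11Z: reduce every sum a + b modulo 11.
Enumerate all 12 pairs:
a = 2: 2+1=3, 2+3=5, 2+9=0, 2+10=1
a = 8: 8+1=9, 8+3=0, 8+9=6, 8+10=7
a = 9: 9+1=10, 9+3=1, 9+9=7, 9+10=8
Distinct residues collected: {0, 1, 3, 5, 6, 7, 8, 9, 10}
|A + B| = 9 (out of 11 total residues).

A + B = {0, 1, 3, 5, 6, 7, 8, 9, 10}


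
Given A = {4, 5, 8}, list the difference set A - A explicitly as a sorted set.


A - A = {a - a' : a, a' ∈ A}.
Compute a - a' for each ordered pair (a, a'):
a = 4: 4-4=0, 4-5=-1, 4-8=-4
a = 5: 5-4=1, 5-5=0, 5-8=-3
a = 8: 8-4=4, 8-5=3, 8-8=0
Collecting distinct values (and noting 0 appears from a-a):
A - A = {-4, -3, -1, 0, 1, 3, 4}
|A - A| = 7

A - A = {-4, -3, -1, 0, 1, 3, 4}


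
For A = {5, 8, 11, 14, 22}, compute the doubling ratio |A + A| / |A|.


|A| = 5.
Compute A + A by enumerating all 25 pairs.
A + A = {10, 13, 16, 19, 22, 25, 27, 28, 30, 33, 36, 44}, so |A + A| = 12.
K = |A + A| / |A| = 12/5 (already in lowest terms) ≈ 2.4000.
Reference: AP of size 5 gives K = 9/5 ≈ 1.8000; a fully generic set of size 5 gives K ≈ 3.0000.

|A| = 5, |A + A| = 12, K = 12/5.


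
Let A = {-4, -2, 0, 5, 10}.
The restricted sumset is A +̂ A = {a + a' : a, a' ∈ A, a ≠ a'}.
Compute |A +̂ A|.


Restricted sumset: A +̂ A = {a + a' : a ∈ A, a' ∈ A, a ≠ a'}.
Equivalently, take A + A and drop any sum 2a that is achievable ONLY as a + a for a ∈ A (i.e. sums representable only with equal summands).
Enumerate pairs (a, a') with a < a' (symmetric, so each unordered pair gives one sum; this covers all a ≠ a'):
  -4 + -2 = -6
  -4 + 0 = -4
  -4 + 5 = 1
  -4 + 10 = 6
  -2 + 0 = -2
  -2 + 5 = 3
  -2 + 10 = 8
  0 + 5 = 5
  0 + 10 = 10
  5 + 10 = 15
Collected distinct sums: {-6, -4, -2, 1, 3, 5, 6, 8, 10, 15}
|A +̂ A| = 10
(Reference bound: |A +̂ A| ≥ 2|A| - 3 for |A| ≥ 2, with |A| = 5 giving ≥ 7.)

|A +̂ A| = 10


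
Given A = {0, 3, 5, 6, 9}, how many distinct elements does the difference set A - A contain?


A - A = {a - a' : a, a' ∈ A}; |A| = 5.
Bounds: 2|A|-1 ≤ |A - A| ≤ |A|² - |A| + 1, i.e. 9 ≤ |A - A| ≤ 21.
Note: 0 ∈ A - A always (from a - a). The set is symmetric: if d ∈ A - A then -d ∈ A - A.
Enumerate nonzero differences d = a - a' with a > a' (then include -d):
Positive differences: {1, 2, 3, 4, 5, 6, 9}
Full difference set: {0} ∪ (positive diffs) ∪ (negative diffs).
|A - A| = 1 + 2·7 = 15 (matches direct enumeration: 15).

|A - A| = 15


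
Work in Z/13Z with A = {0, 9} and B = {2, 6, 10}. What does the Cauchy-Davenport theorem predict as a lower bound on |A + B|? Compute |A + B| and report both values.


Cauchy-Davenport: |A + B| ≥ min(p, |A| + |B| - 1) for A, B nonempty in Z/pZ.
|A| = 2, |B| = 3, p = 13.
CD lower bound = min(13, 2 + 3 - 1) = min(13, 4) = 4.
Compute A + B mod 13 directly:
a = 0: 0+2=2, 0+6=6, 0+10=10
a = 9: 9+2=11, 9+6=2, 9+10=6
A + B = {2, 6, 10, 11}, so |A + B| = 4.
Verify: 4 ≥ 4? Yes ✓.

CD lower bound = 4, actual |A + B| = 4.


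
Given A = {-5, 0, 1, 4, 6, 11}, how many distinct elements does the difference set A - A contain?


A - A = {a - a' : a, a' ∈ A}; |A| = 6.
Bounds: 2|A|-1 ≤ |A - A| ≤ |A|² - |A| + 1, i.e. 11 ≤ |A - A| ≤ 31.
Note: 0 ∈ A - A always (from a - a). The set is symmetric: if d ∈ A - A then -d ∈ A - A.
Enumerate nonzero differences d = a - a' with a > a' (then include -d):
Positive differences: {1, 2, 3, 4, 5, 6, 7, 9, 10, 11, 16}
Full difference set: {0} ∪ (positive diffs) ∪ (negative diffs).
|A - A| = 1 + 2·11 = 23 (matches direct enumeration: 23).

|A - A| = 23


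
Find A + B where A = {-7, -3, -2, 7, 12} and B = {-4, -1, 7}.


A + B = {a + b : a ∈ A, b ∈ B}.
Enumerate all |A|·|B| = 5·3 = 15 pairs (a, b) and collect distinct sums.
a = -7: -7+-4=-11, -7+-1=-8, -7+7=0
a = -3: -3+-4=-7, -3+-1=-4, -3+7=4
a = -2: -2+-4=-6, -2+-1=-3, -2+7=5
a = 7: 7+-4=3, 7+-1=6, 7+7=14
a = 12: 12+-4=8, 12+-1=11, 12+7=19
Collecting distinct sums: A + B = {-11, -8, -7, -6, -4, -3, 0, 3, 4, 5, 6, 8, 11, 14, 19}
|A + B| = 15

A + B = {-11, -8, -7, -6, -4, -3, 0, 3, 4, 5, 6, 8, 11, 14, 19}


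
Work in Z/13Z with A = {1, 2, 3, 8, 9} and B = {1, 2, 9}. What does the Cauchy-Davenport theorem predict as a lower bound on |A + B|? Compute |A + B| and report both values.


Cauchy-Davenport: |A + B| ≥ min(p, |A| + |B| - 1) for A, B nonempty in Z/pZ.
|A| = 5, |B| = 3, p = 13.
CD lower bound = min(13, 5 + 3 - 1) = min(13, 7) = 7.
Compute A + B mod 13 directly:
a = 1: 1+1=2, 1+2=3, 1+9=10
a = 2: 2+1=3, 2+2=4, 2+9=11
a = 3: 3+1=4, 3+2=5, 3+9=12
a = 8: 8+1=9, 8+2=10, 8+9=4
a = 9: 9+1=10, 9+2=11, 9+9=5
A + B = {2, 3, 4, 5, 9, 10, 11, 12}, so |A + B| = 8.
Verify: 8 ≥ 7? Yes ✓.

CD lower bound = 7, actual |A + B| = 8.


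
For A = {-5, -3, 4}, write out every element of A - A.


A - A = {a - a' : a, a' ∈ A}.
Compute a - a' for each ordered pair (a, a'):
a = -5: -5--5=0, -5--3=-2, -5-4=-9
a = -3: -3--5=2, -3--3=0, -3-4=-7
a = 4: 4--5=9, 4--3=7, 4-4=0
Collecting distinct values (and noting 0 appears from a-a):
A - A = {-9, -7, -2, 0, 2, 7, 9}
|A - A| = 7

A - A = {-9, -7, -2, 0, 2, 7, 9}


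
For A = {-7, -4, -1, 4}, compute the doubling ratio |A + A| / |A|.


|A| = 4.
Compute A + A by enumerating all 16 pairs.
A + A = {-14, -11, -8, -5, -3, -2, 0, 3, 8}, so |A + A| = 9.
K = |A + A| / |A| = 9/4 (already in lowest terms) ≈ 2.2500.
Reference: AP of size 4 gives K = 7/4 ≈ 1.7500; a fully generic set of size 4 gives K ≈ 2.5000.

|A| = 4, |A + A| = 9, K = 9/4.


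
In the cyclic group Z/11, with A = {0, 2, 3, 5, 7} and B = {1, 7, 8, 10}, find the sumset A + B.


Work in Z/11Z: reduce every sum a + b modulo 11.
Enumerate all 20 pairs:
a = 0: 0+1=1, 0+7=7, 0+8=8, 0+10=10
a = 2: 2+1=3, 2+7=9, 2+8=10, 2+10=1
a = 3: 3+1=4, 3+7=10, 3+8=0, 3+10=2
a = 5: 5+1=6, 5+7=1, 5+8=2, 5+10=4
a = 7: 7+1=8, 7+7=3, 7+8=4, 7+10=6
Distinct residues collected: {0, 1, 2, 3, 4, 6, 7, 8, 9, 10}
|A + B| = 10 (out of 11 total residues).

A + B = {0, 1, 2, 3, 4, 6, 7, 8, 9, 10}


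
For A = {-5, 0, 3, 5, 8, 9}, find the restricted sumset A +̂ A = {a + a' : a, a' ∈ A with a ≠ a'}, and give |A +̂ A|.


Restricted sumset: A +̂ A = {a + a' : a ∈ A, a' ∈ A, a ≠ a'}.
Equivalently, take A + A and drop any sum 2a that is achievable ONLY as a + a for a ∈ A (i.e. sums representable only with equal summands).
Enumerate pairs (a, a') with a < a' (symmetric, so each unordered pair gives one sum; this covers all a ≠ a'):
  -5 + 0 = -5
  -5 + 3 = -2
  -5 + 5 = 0
  -5 + 8 = 3
  -5 + 9 = 4
  0 + 3 = 3
  0 + 5 = 5
  0 + 8 = 8
  0 + 9 = 9
  3 + 5 = 8
  3 + 8 = 11
  3 + 9 = 12
  5 + 8 = 13
  5 + 9 = 14
  8 + 9 = 17
Collected distinct sums: {-5, -2, 0, 3, 4, 5, 8, 9, 11, 12, 13, 14, 17}
|A +̂ A| = 13
(Reference bound: |A +̂ A| ≥ 2|A| - 3 for |A| ≥ 2, with |A| = 6 giving ≥ 9.)

|A +̂ A| = 13


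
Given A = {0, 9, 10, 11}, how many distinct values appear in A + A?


A + A = {a + a' : a, a' ∈ A}; |A| = 4.
General bounds: 2|A| - 1 ≤ |A + A| ≤ |A|(|A|+1)/2, i.e. 7 ≤ |A + A| ≤ 10.
Lower bound 2|A|-1 is attained iff A is an arithmetic progression.
Enumerate sums a + a' for a ≤ a' (symmetric, so this suffices):
a = 0: 0+0=0, 0+9=9, 0+10=10, 0+11=11
a = 9: 9+9=18, 9+10=19, 9+11=20
a = 10: 10+10=20, 10+11=21
a = 11: 11+11=22
Distinct sums: {0, 9, 10, 11, 18, 19, 20, 21, 22}
|A + A| = 9

|A + A| = 9


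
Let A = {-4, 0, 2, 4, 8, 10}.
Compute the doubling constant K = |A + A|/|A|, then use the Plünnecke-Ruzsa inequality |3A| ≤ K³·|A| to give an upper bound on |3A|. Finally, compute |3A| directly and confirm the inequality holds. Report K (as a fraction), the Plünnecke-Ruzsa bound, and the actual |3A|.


|A| = 6.
Step 1: Compute A + A by enumerating all 36 pairs.
A + A = {-8, -4, -2, 0, 2, 4, 6, 8, 10, 12, 14, 16, 18, 20}, so |A + A| = 14.
Step 2: Doubling constant K = |A + A|/|A| = 14/6 = 14/6 ≈ 2.3333.
Step 3: Plünnecke-Ruzsa gives |3A| ≤ K³·|A| = (2.3333)³ · 6 ≈ 76.2222.
Step 4: Compute 3A = A + A + A directly by enumerating all triples (a,b,c) ∈ A³; |3A| = 21.
Step 5: Check 21 ≤ 76.2222? Yes ✓.

K = 14/6, Plünnecke-Ruzsa bound K³|A| ≈ 76.2222, |3A| = 21, inequality holds.


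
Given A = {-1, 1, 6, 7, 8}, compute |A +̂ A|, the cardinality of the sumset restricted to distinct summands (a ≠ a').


Restricted sumset: A +̂ A = {a + a' : a ∈ A, a' ∈ A, a ≠ a'}.
Equivalently, take A + A and drop any sum 2a that is achievable ONLY as a + a for a ∈ A (i.e. sums representable only with equal summands).
Enumerate pairs (a, a') with a < a' (symmetric, so each unordered pair gives one sum; this covers all a ≠ a'):
  -1 + 1 = 0
  -1 + 6 = 5
  -1 + 7 = 6
  -1 + 8 = 7
  1 + 6 = 7
  1 + 7 = 8
  1 + 8 = 9
  6 + 7 = 13
  6 + 8 = 14
  7 + 8 = 15
Collected distinct sums: {0, 5, 6, 7, 8, 9, 13, 14, 15}
|A +̂ A| = 9
(Reference bound: |A +̂ A| ≥ 2|A| - 3 for |A| ≥ 2, with |A| = 5 giving ≥ 7.)

|A +̂ A| = 9


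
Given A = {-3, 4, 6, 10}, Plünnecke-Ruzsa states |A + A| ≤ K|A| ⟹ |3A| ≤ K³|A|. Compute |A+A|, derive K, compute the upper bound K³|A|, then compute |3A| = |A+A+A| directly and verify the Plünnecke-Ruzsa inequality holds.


|A| = 4.
Step 1: Compute A + A by enumerating all 16 pairs.
A + A = {-6, 1, 3, 7, 8, 10, 12, 14, 16, 20}, so |A + A| = 10.
Step 2: Doubling constant K = |A + A|/|A| = 10/4 = 10/4 ≈ 2.5000.
Step 3: Plünnecke-Ruzsa gives |3A| ≤ K³·|A| = (2.5000)³ · 4 ≈ 62.5000.
Step 4: Compute 3A = A + A + A directly by enumerating all triples (a,b,c) ∈ A³; |3A| = 19.
Step 5: Check 19 ≤ 62.5000? Yes ✓.

K = 10/4, Plünnecke-Ruzsa bound K³|A| ≈ 62.5000, |3A| = 19, inequality holds.


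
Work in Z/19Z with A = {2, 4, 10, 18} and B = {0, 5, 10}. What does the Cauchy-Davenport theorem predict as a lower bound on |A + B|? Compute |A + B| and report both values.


Cauchy-Davenport: |A + B| ≥ min(p, |A| + |B| - 1) for A, B nonempty in Z/pZ.
|A| = 4, |B| = 3, p = 19.
CD lower bound = min(19, 4 + 3 - 1) = min(19, 6) = 6.
Compute A + B mod 19 directly:
a = 2: 2+0=2, 2+5=7, 2+10=12
a = 4: 4+0=4, 4+5=9, 4+10=14
a = 10: 10+0=10, 10+5=15, 10+10=1
a = 18: 18+0=18, 18+5=4, 18+10=9
A + B = {1, 2, 4, 7, 9, 10, 12, 14, 15, 18}, so |A + B| = 10.
Verify: 10 ≥ 6? Yes ✓.

CD lower bound = 6, actual |A + B| = 10.


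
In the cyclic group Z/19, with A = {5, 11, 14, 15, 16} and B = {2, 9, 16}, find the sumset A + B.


Work in Z/19Z: reduce every sum a + b modulo 19.
Enumerate all 15 pairs:
a = 5: 5+2=7, 5+9=14, 5+16=2
a = 11: 11+2=13, 11+9=1, 11+16=8
a = 14: 14+2=16, 14+9=4, 14+16=11
a = 15: 15+2=17, 15+9=5, 15+16=12
a = 16: 16+2=18, 16+9=6, 16+16=13
Distinct residues collected: {1, 2, 4, 5, 6, 7, 8, 11, 12, 13, 14, 16, 17, 18}
|A + B| = 14 (out of 19 total residues).

A + B = {1, 2, 4, 5, 6, 7, 8, 11, 12, 13, 14, 16, 17, 18}


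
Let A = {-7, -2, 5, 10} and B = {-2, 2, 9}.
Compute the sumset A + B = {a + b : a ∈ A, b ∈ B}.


A + B = {a + b : a ∈ A, b ∈ B}.
Enumerate all |A|·|B| = 4·3 = 12 pairs (a, b) and collect distinct sums.
a = -7: -7+-2=-9, -7+2=-5, -7+9=2
a = -2: -2+-2=-4, -2+2=0, -2+9=7
a = 5: 5+-2=3, 5+2=7, 5+9=14
a = 10: 10+-2=8, 10+2=12, 10+9=19
Collecting distinct sums: A + B = {-9, -5, -4, 0, 2, 3, 7, 8, 12, 14, 19}
|A + B| = 11

A + B = {-9, -5, -4, 0, 2, 3, 7, 8, 12, 14, 19}


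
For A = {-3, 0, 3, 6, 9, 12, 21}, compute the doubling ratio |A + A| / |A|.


|A| = 7.
Compute A + A by enumerating all 49 pairs.
A + A = {-6, -3, 0, 3, 6, 9, 12, 15, 18, 21, 24, 27, 30, 33, 42}, so |A + A| = 15.
K = |A + A| / |A| = 15/7 (already in lowest terms) ≈ 2.1429.
Reference: AP of size 7 gives K = 13/7 ≈ 1.8571; a fully generic set of size 7 gives K ≈ 4.0000.

|A| = 7, |A + A| = 15, K = 15/7.


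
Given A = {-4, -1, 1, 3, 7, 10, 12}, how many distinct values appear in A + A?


A + A = {a + a' : a, a' ∈ A}; |A| = 7.
General bounds: 2|A| - 1 ≤ |A + A| ≤ |A|(|A|+1)/2, i.e. 13 ≤ |A + A| ≤ 28.
Lower bound 2|A|-1 is attained iff A is an arithmetic progression.
Enumerate sums a + a' for a ≤ a' (symmetric, so this suffices):
a = -4: -4+-4=-8, -4+-1=-5, -4+1=-3, -4+3=-1, -4+7=3, -4+10=6, -4+12=8
a = -1: -1+-1=-2, -1+1=0, -1+3=2, -1+7=6, -1+10=9, -1+12=11
a = 1: 1+1=2, 1+3=4, 1+7=8, 1+10=11, 1+12=13
a = 3: 3+3=6, 3+7=10, 3+10=13, 3+12=15
a = 7: 7+7=14, 7+10=17, 7+12=19
a = 10: 10+10=20, 10+12=22
a = 12: 12+12=24
Distinct sums: {-8, -5, -3, -2, -1, 0, 2, 3, 4, 6, 8, 9, 10, 11, 13, 14, 15, 17, 19, 20, 22, 24}
|A + A| = 22

|A + A| = 22


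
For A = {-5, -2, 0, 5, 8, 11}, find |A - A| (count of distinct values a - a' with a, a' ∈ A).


A - A = {a - a' : a, a' ∈ A}; |A| = 6.
Bounds: 2|A|-1 ≤ |A - A| ≤ |A|² - |A| + 1, i.e. 11 ≤ |A - A| ≤ 31.
Note: 0 ∈ A - A always (from a - a). The set is symmetric: if d ∈ A - A then -d ∈ A - A.
Enumerate nonzero differences d = a - a' with a > a' (then include -d):
Positive differences: {2, 3, 5, 6, 7, 8, 10, 11, 13, 16}
Full difference set: {0} ∪ (positive diffs) ∪ (negative diffs).
|A - A| = 1 + 2·10 = 21 (matches direct enumeration: 21).

|A - A| = 21


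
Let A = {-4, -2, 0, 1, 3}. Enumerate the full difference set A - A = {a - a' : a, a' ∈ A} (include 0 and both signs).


A - A = {a - a' : a, a' ∈ A}.
Compute a - a' for each ordered pair (a, a'):
a = -4: -4--4=0, -4--2=-2, -4-0=-4, -4-1=-5, -4-3=-7
a = -2: -2--4=2, -2--2=0, -2-0=-2, -2-1=-3, -2-3=-5
a = 0: 0--4=4, 0--2=2, 0-0=0, 0-1=-1, 0-3=-3
a = 1: 1--4=5, 1--2=3, 1-0=1, 1-1=0, 1-3=-2
a = 3: 3--4=7, 3--2=5, 3-0=3, 3-1=2, 3-3=0
Collecting distinct values (and noting 0 appears from a-a):
A - A = {-7, -5, -4, -3, -2, -1, 0, 1, 2, 3, 4, 5, 7}
|A - A| = 13

A - A = {-7, -5, -4, -3, -2, -1, 0, 1, 2, 3, 4, 5, 7}


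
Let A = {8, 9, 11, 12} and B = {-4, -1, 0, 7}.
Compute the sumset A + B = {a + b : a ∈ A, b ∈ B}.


A + B = {a + b : a ∈ A, b ∈ B}.
Enumerate all |A|·|B| = 4·4 = 16 pairs (a, b) and collect distinct sums.
a = 8: 8+-4=4, 8+-1=7, 8+0=8, 8+7=15
a = 9: 9+-4=5, 9+-1=8, 9+0=9, 9+7=16
a = 11: 11+-4=7, 11+-1=10, 11+0=11, 11+7=18
a = 12: 12+-4=8, 12+-1=11, 12+0=12, 12+7=19
Collecting distinct sums: A + B = {4, 5, 7, 8, 9, 10, 11, 12, 15, 16, 18, 19}
|A + B| = 12

A + B = {4, 5, 7, 8, 9, 10, 11, 12, 15, 16, 18, 19}
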